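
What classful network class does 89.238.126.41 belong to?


First octet: 89
Binary: 01011001
0xxxxxxx -> Class A (1-126)
Class A, default mask 255.0.0.0 (/8)


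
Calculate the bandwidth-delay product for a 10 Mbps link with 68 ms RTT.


BDP = bandwidth * RTT
= 10 Mbps * 68 ms
= 10 * 1e6 * 68 / 1000 bits
= 680000 bits
= 85000 bytes
= 83.0078 KB
BDP = 680000 bits (85000 bytes)


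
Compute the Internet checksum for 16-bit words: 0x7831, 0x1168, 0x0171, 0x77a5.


Sum all words (with carry folding):
+ 0x7831 = 0x7831
+ 0x1168 = 0x8999
+ 0x0171 = 0x8b0a
+ 0x77a5 = 0x02b0
One's complement: ~0x02b0
Checksum = 0xfd4f


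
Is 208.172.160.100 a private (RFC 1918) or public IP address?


RFC 1918 private ranges:
  10.0.0.0/8 (10.0.0.0 - 10.255.255.255)
  172.16.0.0/12 (172.16.0.0 - 172.31.255.255)
  192.168.0.0/16 (192.168.0.0 - 192.168.255.255)
Public (not in any RFC 1918 range)


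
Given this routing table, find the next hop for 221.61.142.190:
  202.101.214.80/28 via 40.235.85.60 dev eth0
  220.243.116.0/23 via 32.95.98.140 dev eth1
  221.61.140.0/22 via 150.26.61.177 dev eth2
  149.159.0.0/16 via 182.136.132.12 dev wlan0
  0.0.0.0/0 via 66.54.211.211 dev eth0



Longest prefix match for 221.61.142.190:
  /28 202.101.214.80: no
  /23 220.243.116.0: no
  /22 221.61.140.0: MATCH
  /16 149.159.0.0: no
  /0 0.0.0.0: MATCH
Selected: next-hop 150.26.61.177 via eth2 (matched /22)


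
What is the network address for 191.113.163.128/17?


IP:   10111111.01110001.10100011.10000000
Mask: 11111111.11111111.10000000.00000000
AND operation:
Net:  10111111.01110001.10000000.00000000
Network: 191.113.128.0/17


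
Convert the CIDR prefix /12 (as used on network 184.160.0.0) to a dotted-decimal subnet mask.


/12 means 12 network bits, 20 host bits
Binary: 11111111111100000000000000000000
Mask: 255.240.0.0


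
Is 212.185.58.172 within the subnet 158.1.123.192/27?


Subnet network: 158.1.123.192
Test IP AND mask: 212.185.58.160
No, 212.185.58.172 is not in 158.1.123.192/27


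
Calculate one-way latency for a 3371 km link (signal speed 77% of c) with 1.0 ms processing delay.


Speed = 0.77 * 3e5 km/s = 231000 km/s
Propagation delay = 3371 / 231000 = 0.0146 s = 14.5931 ms
Processing delay = 1.0 ms
Total one-way latency = 15.5931 ms


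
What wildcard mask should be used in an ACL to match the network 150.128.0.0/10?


Subnet mask: 255.192.0.0
Wildcard = 255.255.255.255 - subnet mask
255 - 255 = 0
255 - 192 = 63
255 - 0 = 255
255 - 0 = 255
Wildcard: 0.63.255.255


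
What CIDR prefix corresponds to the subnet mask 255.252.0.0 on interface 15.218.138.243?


Binary: 11111111.11111100.00000000.00000000
Count leading 1s
Prefix: /14


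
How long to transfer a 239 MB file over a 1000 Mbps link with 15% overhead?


Effective throughput = 1000 * (1 - 15/100) = 850 Mbps
File size in Mb = 239 * 8 = 1912 Mb
Time = 1912 / 850
Time = 2.2494 seconds


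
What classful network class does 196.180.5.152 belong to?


First octet: 196
Binary: 11000100
110xxxxx -> Class C (192-223)
Class C, default mask 255.255.255.0 (/24)


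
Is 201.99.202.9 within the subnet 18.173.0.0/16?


Subnet network: 18.173.0.0
Test IP AND mask: 201.99.0.0
No, 201.99.202.9 is not in 18.173.0.0/16


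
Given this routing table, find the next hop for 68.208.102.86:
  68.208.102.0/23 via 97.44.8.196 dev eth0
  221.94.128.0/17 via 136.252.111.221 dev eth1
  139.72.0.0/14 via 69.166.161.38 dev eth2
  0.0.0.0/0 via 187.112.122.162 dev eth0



Longest prefix match for 68.208.102.86:
  /23 68.208.102.0: MATCH
  /17 221.94.128.0: no
  /14 139.72.0.0: no
  /0 0.0.0.0: MATCH
Selected: next-hop 97.44.8.196 via eth0 (matched /23)


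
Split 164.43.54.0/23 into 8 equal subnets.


New prefix = 23 + 3 = 26
Each subnet has 64 addresses
  164.43.54.0/26
  164.43.54.64/26
  164.43.54.128/26
  164.43.54.192/26
  164.43.55.0/26
  164.43.55.64/26
  164.43.55.128/26
  164.43.55.192/26
Subnets: 164.43.54.0/26, 164.43.54.64/26, 164.43.54.128/26, 164.43.54.192/26, 164.43.55.0/26, 164.43.55.64/26, 164.43.55.128/26, 164.43.55.192/26


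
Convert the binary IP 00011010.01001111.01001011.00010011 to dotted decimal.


00011010 = 26
01001111 = 79
01001011 = 75
00010011 = 19
IP: 26.79.75.19


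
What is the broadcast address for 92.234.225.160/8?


Network: 92.0.0.0/8
Host bits = 24
Set all host bits to 1:
Broadcast: 92.255.255.255


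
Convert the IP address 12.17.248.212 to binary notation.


12 = 00001100
17 = 00010001
248 = 11111000
212 = 11010100
Binary: 00001100.00010001.11111000.11010100


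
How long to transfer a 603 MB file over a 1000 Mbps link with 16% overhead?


Effective throughput = 1000 * (1 - 16/100) = 840 Mbps
File size in Mb = 603 * 8 = 4824 Mb
Time = 4824 / 840
Time = 5.7429 seconds


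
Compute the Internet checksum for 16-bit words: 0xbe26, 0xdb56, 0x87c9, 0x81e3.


Sum all words (with carry folding):
+ 0xbe26 = 0xbe26
+ 0xdb56 = 0x997d
+ 0x87c9 = 0x2147
+ 0x81e3 = 0xa32a
One's complement: ~0xa32a
Checksum = 0x5cd5


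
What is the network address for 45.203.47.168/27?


IP:   00101101.11001011.00101111.10101000
Mask: 11111111.11111111.11111111.11100000
AND operation:
Net:  00101101.11001011.00101111.10100000
Network: 45.203.47.160/27


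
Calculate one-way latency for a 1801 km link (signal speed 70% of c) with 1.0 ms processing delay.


Speed = 0.7 * 3e5 km/s = 210000 km/s
Propagation delay = 1801 / 210000 = 0.0086 s = 8.5762 ms
Processing delay = 1.0 ms
Total one-way latency = 9.5762 ms


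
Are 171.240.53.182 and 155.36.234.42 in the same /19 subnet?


Mask: 255.255.224.0
171.240.53.182 AND mask = 171.240.32.0
155.36.234.42 AND mask = 155.36.224.0
No, different subnets (171.240.32.0 vs 155.36.224.0)


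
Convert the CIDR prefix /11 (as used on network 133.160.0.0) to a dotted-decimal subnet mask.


/11 means 11 network bits, 21 host bits
Binary: 11111111111000000000000000000000
Mask: 255.224.0.0


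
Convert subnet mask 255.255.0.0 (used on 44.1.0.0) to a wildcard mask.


Subnet mask: 255.255.0.0
Wildcard = 255.255.255.255 - subnet mask
255 - 255 = 0
255 - 255 = 0
255 - 0 = 255
255 - 0 = 255
Wildcard: 0.0.255.255


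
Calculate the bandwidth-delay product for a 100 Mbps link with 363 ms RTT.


BDP = bandwidth * RTT
= 100 Mbps * 363 ms
= 100 * 1e6 * 363 / 1000 bits
= 36300000 bits
= 4537500 bytes
= 4431.1523 KB
BDP = 36300000 bits (4537500 bytes)


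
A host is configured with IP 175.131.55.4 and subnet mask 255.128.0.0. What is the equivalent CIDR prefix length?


Binary: 11111111.10000000.00000000.00000000
Count leading 1s
Prefix: /9


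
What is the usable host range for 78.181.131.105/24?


Network: 78.181.131.0
Broadcast: 78.181.131.255
First usable = network + 1
Last usable = broadcast - 1
Range: 78.181.131.1 to 78.181.131.254


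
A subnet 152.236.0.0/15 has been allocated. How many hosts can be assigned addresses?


Host bits = 32 - 15 = 17
Total addresses = 2^17 = 131072
Usable = total - 2 (network and broadcast)
Usable hosts: 131070


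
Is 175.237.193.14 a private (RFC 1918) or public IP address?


RFC 1918 private ranges:
  10.0.0.0/8 (10.0.0.0 - 10.255.255.255)
  172.16.0.0/12 (172.16.0.0 - 172.31.255.255)
  192.168.0.0/16 (192.168.0.0 - 192.168.255.255)
Public (not in any RFC 1918 range)


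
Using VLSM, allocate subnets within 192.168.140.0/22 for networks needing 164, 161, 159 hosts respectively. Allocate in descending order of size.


164 hosts -> /24 (254 usable): 192.168.140.0/24
161 hosts -> /24 (254 usable): 192.168.141.0/24
159 hosts -> /24 (254 usable): 192.168.142.0/24
Allocation: 192.168.140.0/24 (164 hosts, 254 usable); 192.168.141.0/24 (161 hosts, 254 usable); 192.168.142.0/24 (159 hosts, 254 usable)


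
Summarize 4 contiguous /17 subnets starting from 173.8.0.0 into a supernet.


Original prefix: /17
Number of subnets: 4 = 2^2
New prefix = 17 - 2 = 15
Supernet: 173.8.0.0/15


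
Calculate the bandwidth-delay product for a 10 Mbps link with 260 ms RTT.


BDP = bandwidth * RTT
= 10 Mbps * 260 ms
= 10 * 1e6 * 260 / 1000 bits
= 2600000 bits
= 325000 bytes
= 317.3828 KB
BDP = 2600000 bits (325000 bytes)


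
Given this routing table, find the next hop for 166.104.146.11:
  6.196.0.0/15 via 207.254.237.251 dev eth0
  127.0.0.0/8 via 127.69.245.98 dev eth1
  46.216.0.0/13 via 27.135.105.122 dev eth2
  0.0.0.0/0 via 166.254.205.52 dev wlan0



Longest prefix match for 166.104.146.11:
  /15 6.196.0.0: no
  /8 127.0.0.0: no
  /13 46.216.0.0: no
  /0 0.0.0.0: MATCH
Selected: next-hop 166.254.205.52 via wlan0 (matched /0)


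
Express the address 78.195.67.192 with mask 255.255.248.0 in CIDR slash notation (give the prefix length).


Binary: 11111111.11111111.11111000.00000000
Count leading 1s
Prefix: /21


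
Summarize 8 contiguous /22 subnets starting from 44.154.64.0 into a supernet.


Original prefix: /22
Number of subnets: 8 = 2^3
New prefix = 22 - 3 = 19
Supernet: 44.154.64.0/19


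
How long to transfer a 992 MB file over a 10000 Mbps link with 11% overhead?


Effective throughput = 10000 * (1 - 11/100) = 8900 Mbps
File size in Mb = 992 * 8 = 7936 Mb
Time = 7936 / 8900
Time = 0.8917 seconds


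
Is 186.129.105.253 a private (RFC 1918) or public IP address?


RFC 1918 private ranges:
  10.0.0.0/8 (10.0.0.0 - 10.255.255.255)
  172.16.0.0/12 (172.16.0.0 - 172.31.255.255)
  192.168.0.0/16 (192.168.0.0 - 192.168.255.255)
Public (not in any RFC 1918 range)


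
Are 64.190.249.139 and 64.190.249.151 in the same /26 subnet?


Mask: 255.255.255.192
64.190.249.139 AND mask = 64.190.249.128
64.190.249.151 AND mask = 64.190.249.128
Yes, same subnet (64.190.249.128)


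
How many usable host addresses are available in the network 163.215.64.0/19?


Host bits = 32 - 19 = 13
Total addresses = 2^13 = 8192
Usable = total - 2 (network and broadcast)
Usable hosts: 8190


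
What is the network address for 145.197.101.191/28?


IP:   10010001.11000101.01100101.10111111
Mask: 11111111.11111111.11111111.11110000
AND operation:
Net:  10010001.11000101.01100101.10110000
Network: 145.197.101.176/28


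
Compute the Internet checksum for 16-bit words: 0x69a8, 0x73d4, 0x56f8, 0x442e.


Sum all words (with carry folding):
+ 0x69a8 = 0x69a8
+ 0x73d4 = 0xdd7c
+ 0x56f8 = 0x3475
+ 0x442e = 0x78a3
One's complement: ~0x78a3
Checksum = 0x875c


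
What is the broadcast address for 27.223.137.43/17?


Network: 27.223.128.0/17
Host bits = 15
Set all host bits to 1:
Broadcast: 27.223.255.255


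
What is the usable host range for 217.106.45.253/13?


Network: 217.104.0.0
Broadcast: 217.111.255.255
First usable = network + 1
Last usable = broadcast - 1
Range: 217.104.0.1 to 217.111.255.254


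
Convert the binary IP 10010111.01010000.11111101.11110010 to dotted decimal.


10010111 = 151
01010000 = 80
11111101 = 253
11110010 = 242
IP: 151.80.253.242


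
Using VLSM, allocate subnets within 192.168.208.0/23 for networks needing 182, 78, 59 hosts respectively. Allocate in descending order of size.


182 hosts -> /24 (254 usable): 192.168.208.0/24
78 hosts -> /25 (126 usable): 192.168.209.0/25
59 hosts -> /26 (62 usable): 192.168.209.128/26
Allocation: 192.168.208.0/24 (182 hosts, 254 usable); 192.168.209.0/25 (78 hosts, 126 usable); 192.168.209.128/26 (59 hosts, 62 usable)


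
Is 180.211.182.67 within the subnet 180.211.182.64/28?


Subnet network: 180.211.182.64
Test IP AND mask: 180.211.182.64
Yes, 180.211.182.67 is in 180.211.182.64/28


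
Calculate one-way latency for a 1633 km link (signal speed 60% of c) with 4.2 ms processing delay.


Speed = 0.6 * 3e5 km/s = 180000 km/s
Propagation delay = 1633 / 180000 = 0.0091 s = 9.0722 ms
Processing delay = 4.2 ms
Total one-way latency = 13.2722 ms


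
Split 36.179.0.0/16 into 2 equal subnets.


New prefix = 16 + 1 = 17
Each subnet has 32768 addresses
  36.179.0.0/17
  36.179.128.0/17
Subnets: 36.179.0.0/17, 36.179.128.0/17


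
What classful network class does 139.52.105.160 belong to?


First octet: 139
Binary: 10001011
10xxxxxx -> Class B (128-191)
Class B, default mask 255.255.0.0 (/16)


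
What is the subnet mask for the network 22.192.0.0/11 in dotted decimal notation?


/11 means 11 network bits, 21 host bits
Binary: 11111111111000000000000000000000
Mask: 255.224.0.0


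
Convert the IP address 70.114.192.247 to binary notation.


70 = 01000110
114 = 01110010
192 = 11000000
247 = 11110111
Binary: 01000110.01110010.11000000.11110111


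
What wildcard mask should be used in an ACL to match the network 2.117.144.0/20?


Subnet mask: 255.255.240.0
Wildcard = 255.255.255.255 - subnet mask
255 - 255 = 0
255 - 255 = 0
255 - 240 = 15
255 - 0 = 255
Wildcard: 0.0.15.255


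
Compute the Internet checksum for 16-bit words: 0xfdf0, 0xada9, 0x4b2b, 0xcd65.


Sum all words (with carry folding):
+ 0xfdf0 = 0xfdf0
+ 0xada9 = 0xab9a
+ 0x4b2b = 0xf6c5
+ 0xcd65 = 0xc42b
One's complement: ~0xc42b
Checksum = 0x3bd4


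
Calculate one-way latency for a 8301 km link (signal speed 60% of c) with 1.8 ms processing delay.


Speed = 0.6 * 3e5 km/s = 180000 km/s
Propagation delay = 8301 / 180000 = 0.0461 s = 46.1167 ms
Processing delay = 1.8 ms
Total one-way latency = 47.9167 ms


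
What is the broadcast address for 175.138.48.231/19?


Network: 175.138.32.0/19
Host bits = 13
Set all host bits to 1:
Broadcast: 175.138.63.255


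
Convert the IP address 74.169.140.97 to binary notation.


74 = 01001010
169 = 10101001
140 = 10001100
97 = 01100001
Binary: 01001010.10101001.10001100.01100001


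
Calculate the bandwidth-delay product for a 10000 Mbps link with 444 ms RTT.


BDP = bandwidth * RTT
= 10000 Mbps * 444 ms
= 10000 * 1e6 * 444 / 1000 bits
= 4440000000 bits
= 555000000 bytes
= 541992.1875 KB
BDP = 4440000000 bits (555000000 bytes)


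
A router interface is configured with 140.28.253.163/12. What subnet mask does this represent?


/12 means 12 network bits, 20 host bits
Binary: 11111111111100000000000000000000
Mask: 255.240.0.0


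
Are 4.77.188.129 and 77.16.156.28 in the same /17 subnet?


Mask: 255.255.128.0
4.77.188.129 AND mask = 4.77.128.0
77.16.156.28 AND mask = 77.16.128.0
No, different subnets (4.77.128.0 vs 77.16.128.0)


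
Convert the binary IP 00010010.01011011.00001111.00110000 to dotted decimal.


00010010 = 18
01011011 = 91
00001111 = 15
00110000 = 48
IP: 18.91.15.48


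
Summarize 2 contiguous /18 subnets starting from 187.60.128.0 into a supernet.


Original prefix: /18
Number of subnets: 2 = 2^1
New prefix = 18 - 1 = 17
Supernet: 187.60.128.0/17


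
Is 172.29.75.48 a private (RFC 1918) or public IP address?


RFC 1918 private ranges:
  10.0.0.0/8 (10.0.0.0 - 10.255.255.255)
  172.16.0.0/12 (172.16.0.0 - 172.31.255.255)
  192.168.0.0/16 (192.168.0.0 - 192.168.255.255)
Private (in 172.16.0.0/12)


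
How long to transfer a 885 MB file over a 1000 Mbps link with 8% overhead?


Effective throughput = 1000 * (1 - 8/100) = 920 Mbps
File size in Mb = 885 * 8 = 7080 Mb
Time = 7080 / 920
Time = 7.6957 seconds


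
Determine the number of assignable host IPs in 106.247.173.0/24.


Host bits = 32 - 24 = 8
Total addresses = 2^8 = 256
Usable = total - 2 (network and broadcast)
Usable hosts: 254


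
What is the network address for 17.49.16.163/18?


IP:   00010001.00110001.00010000.10100011
Mask: 11111111.11111111.11000000.00000000
AND operation:
Net:  00010001.00110001.00000000.00000000
Network: 17.49.0.0/18


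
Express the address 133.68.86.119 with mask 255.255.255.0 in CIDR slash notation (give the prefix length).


Binary: 11111111.11111111.11111111.00000000
Count leading 1s
Prefix: /24


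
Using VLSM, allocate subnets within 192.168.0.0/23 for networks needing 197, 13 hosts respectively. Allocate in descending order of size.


197 hosts -> /24 (254 usable): 192.168.0.0/24
13 hosts -> /28 (14 usable): 192.168.1.0/28
Allocation: 192.168.0.0/24 (197 hosts, 254 usable); 192.168.1.0/28 (13 hosts, 14 usable)


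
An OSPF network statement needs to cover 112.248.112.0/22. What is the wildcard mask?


Subnet mask: 255.255.252.0
Wildcard = 255.255.255.255 - subnet mask
255 - 255 = 0
255 - 255 = 0
255 - 252 = 3
255 - 0 = 255
Wildcard: 0.0.3.255


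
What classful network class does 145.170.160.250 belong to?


First octet: 145
Binary: 10010001
10xxxxxx -> Class B (128-191)
Class B, default mask 255.255.0.0 (/16)


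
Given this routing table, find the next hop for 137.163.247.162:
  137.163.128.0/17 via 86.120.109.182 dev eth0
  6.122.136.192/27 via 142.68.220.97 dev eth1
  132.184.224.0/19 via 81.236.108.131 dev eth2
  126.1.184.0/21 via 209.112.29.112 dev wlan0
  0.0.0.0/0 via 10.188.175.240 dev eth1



Longest prefix match for 137.163.247.162:
  /17 137.163.128.0: MATCH
  /27 6.122.136.192: no
  /19 132.184.224.0: no
  /21 126.1.184.0: no
  /0 0.0.0.0: MATCH
Selected: next-hop 86.120.109.182 via eth0 (matched /17)


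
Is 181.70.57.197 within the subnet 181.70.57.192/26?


Subnet network: 181.70.57.192
Test IP AND mask: 181.70.57.192
Yes, 181.70.57.197 is in 181.70.57.192/26


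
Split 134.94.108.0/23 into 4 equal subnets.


New prefix = 23 + 2 = 25
Each subnet has 128 addresses
  134.94.108.0/25
  134.94.108.128/25
  134.94.109.0/25
  134.94.109.128/25
Subnets: 134.94.108.0/25, 134.94.108.128/25, 134.94.109.0/25, 134.94.109.128/25


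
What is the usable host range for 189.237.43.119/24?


Network: 189.237.43.0
Broadcast: 189.237.43.255
First usable = network + 1
Last usable = broadcast - 1
Range: 189.237.43.1 to 189.237.43.254


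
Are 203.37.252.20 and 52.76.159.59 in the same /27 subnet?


Mask: 255.255.255.224
203.37.252.20 AND mask = 203.37.252.0
52.76.159.59 AND mask = 52.76.159.32
No, different subnets (203.37.252.0 vs 52.76.159.32)


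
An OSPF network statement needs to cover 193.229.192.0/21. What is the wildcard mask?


Subnet mask: 255.255.248.0
Wildcard = 255.255.255.255 - subnet mask
255 - 255 = 0
255 - 255 = 0
255 - 248 = 7
255 - 0 = 255
Wildcard: 0.0.7.255


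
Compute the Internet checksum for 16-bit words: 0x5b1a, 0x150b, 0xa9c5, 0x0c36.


Sum all words (with carry folding):
+ 0x5b1a = 0x5b1a
+ 0x150b = 0x7025
+ 0xa9c5 = 0x19eb
+ 0x0c36 = 0x2621
One's complement: ~0x2621
Checksum = 0xd9de


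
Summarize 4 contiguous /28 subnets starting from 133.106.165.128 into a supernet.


Original prefix: /28
Number of subnets: 4 = 2^2
New prefix = 28 - 2 = 26
Supernet: 133.106.165.128/26


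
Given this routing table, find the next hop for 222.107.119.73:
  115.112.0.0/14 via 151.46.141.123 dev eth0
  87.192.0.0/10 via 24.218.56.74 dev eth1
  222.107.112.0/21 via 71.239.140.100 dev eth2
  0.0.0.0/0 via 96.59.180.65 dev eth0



Longest prefix match for 222.107.119.73:
  /14 115.112.0.0: no
  /10 87.192.0.0: no
  /21 222.107.112.0: MATCH
  /0 0.0.0.0: MATCH
Selected: next-hop 71.239.140.100 via eth2 (matched /21)


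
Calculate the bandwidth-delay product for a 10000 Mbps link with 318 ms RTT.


BDP = bandwidth * RTT
= 10000 Mbps * 318 ms
= 10000 * 1e6 * 318 / 1000 bits
= 3180000000 bits
= 397500000 bytes
= 388183.5938 KB
BDP = 3180000000 bits (397500000 bytes)


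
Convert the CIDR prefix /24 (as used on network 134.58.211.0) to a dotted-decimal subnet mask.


/24 means 24 network bits, 8 host bits
Binary: 11111111111111111111111100000000
Mask: 255.255.255.0


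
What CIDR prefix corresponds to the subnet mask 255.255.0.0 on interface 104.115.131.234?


Binary: 11111111.11111111.00000000.00000000
Count leading 1s
Prefix: /16


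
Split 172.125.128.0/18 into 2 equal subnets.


New prefix = 18 + 1 = 19
Each subnet has 8192 addresses
  172.125.128.0/19
  172.125.160.0/19
Subnets: 172.125.128.0/19, 172.125.160.0/19


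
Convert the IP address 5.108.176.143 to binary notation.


5 = 00000101
108 = 01101100
176 = 10110000
143 = 10001111
Binary: 00000101.01101100.10110000.10001111


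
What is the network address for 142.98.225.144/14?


IP:   10001110.01100010.11100001.10010000
Mask: 11111111.11111100.00000000.00000000
AND operation:
Net:  10001110.01100000.00000000.00000000
Network: 142.96.0.0/14


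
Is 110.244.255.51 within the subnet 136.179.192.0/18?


Subnet network: 136.179.192.0
Test IP AND mask: 110.244.192.0
No, 110.244.255.51 is not in 136.179.192.0/18


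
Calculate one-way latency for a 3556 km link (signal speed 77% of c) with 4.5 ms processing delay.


Speed = 0.77 * 3e5 km/s = 231000 km/s
Propagation delay = 3556 / 231000 = 0.0154 s = 15.3939 ms
Processing delay = 4.5 ms
Total one-way latency = 19.8939 ms


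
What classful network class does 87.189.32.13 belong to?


First octet: 87
Binary: 01010111
0xxxxxxx -> Class A (1-126)
Class A, default mask 255.0.0.0 (/8)


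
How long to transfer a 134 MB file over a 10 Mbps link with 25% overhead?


Effective throughput = 10 * (1 - 25/100) = 7.5 Mbps
File size in Mb = 134 * 8 = 1072 Mb
Time = 1072 / 7.5
Time = 142.9333 seconds


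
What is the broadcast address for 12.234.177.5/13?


Network: 12.232.0.0/13
Host bits = 19
Set all host bits to 1:
Broadcast: 12.239.255.255


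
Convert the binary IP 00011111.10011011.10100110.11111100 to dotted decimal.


00011111 = 31
10011011 = 155
10100110 = 166
11111100 = 252
IP: 31.155.166.252


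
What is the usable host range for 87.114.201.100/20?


Network: 87.114.192.0
Broadcast: 87.114.207.255
First usable = network + 1
Last usable = broadcast - 1
Range: 87.114.192.1 to 87.114.207.254


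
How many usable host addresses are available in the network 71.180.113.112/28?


Host bits = 32 - 28 = 4
Total addresses = 2^4 = 16
Usable = total - 2 (network and broadcast)
Usable hosts: 14


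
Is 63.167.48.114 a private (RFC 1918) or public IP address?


RFC 1918 private ranges:
  10.0.0.0/8 (10.0.0.0 - 10.255.255.255)
  172.16.0.0/12 (172.16.0.0 - 172.31.255.255)
  192.168.0.0/16 (192.168.0.0 - 192.168.255.255)
Public (not in any RFC 1918 range)


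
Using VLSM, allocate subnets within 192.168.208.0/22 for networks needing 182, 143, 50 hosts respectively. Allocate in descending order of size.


182 hosts -> /24 (254 usable): 192.168.208.0/24
143 hosts -> /24 (254 usable): 192.168.209.0/24
50 hosts -> /26 (62 usable): 192.168.210.0/26
Allocation: 192.168.208.0/24 (182 hosts, 254 usable); 192.168.209.0/24 (143 hosts, 254 usable); 192.168.210.0/26 (50 hosts, 62 usable)


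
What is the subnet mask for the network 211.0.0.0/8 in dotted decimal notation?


/8 means 8 network bits, 24 host bits
Binary: 11111111000000000000000000000000
Mask: 255.0.0.0


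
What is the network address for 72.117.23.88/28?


IP:   01001000.01110101.00010111.01011000
Mask: 11111111.11111111.11111111.11110000
AND operation:
Net:  01001000.01110101.00010111.01010000
Network: 72.117.23.80/28


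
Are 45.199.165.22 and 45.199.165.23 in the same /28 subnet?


Mask: 255.255.255.240
45.199.165.22 AND mask = 45.199.165.16
45.199.165.23 AND mask = 45.199.165.16
Yes, same subnet (45.199.165.16)


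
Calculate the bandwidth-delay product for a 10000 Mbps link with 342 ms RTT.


BDP = bandwidth * RTT
= 10000 Mbps * 342 ms
= 10000 * 1e6 * 342 / 1000 bits
= 3420000000 bits
= 427500000 bytes
= 417480.4688 KB
BDP = 3420000000 bits (427500000 bytes)


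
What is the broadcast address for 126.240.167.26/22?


Network: 126.240.164.0/22
Host bits = 10
Set all host bits to 1:
Broadcast: 126.240.167.255


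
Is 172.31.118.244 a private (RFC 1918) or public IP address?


RFC 1918 private ranges:
  10.0.0.0/8 (10.0.0.0 - 10.255.255.255)
  172.16.0.0/12 (172.16.0.0 - 172.31.255.255)
  192.168.0.0/16 (192.168.0.0 - 192.168.255.255)
Private (in 172.16.0.0/12)


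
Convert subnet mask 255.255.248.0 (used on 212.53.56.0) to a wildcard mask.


Subnet mask: 255.255.248.0
Wildcard = 255.255.255.255 - subnet mask
255 - 255 = 0
255 - 255 = 0
255 - 248 = 7
255 - 0 = 255
Wildcard: 0.0.7.255


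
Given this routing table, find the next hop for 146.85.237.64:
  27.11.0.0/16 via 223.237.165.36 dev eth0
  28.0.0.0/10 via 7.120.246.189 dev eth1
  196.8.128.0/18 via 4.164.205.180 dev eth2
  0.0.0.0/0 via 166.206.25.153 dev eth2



Longest prefix match for 146.85.237.64:
  /16 27.11.0.0: no
  /10 28.0.0.0: no
  /18 196.8.128.0: no
  /0 0.0.0.0: MATCH
Selected: next-hop 166.206.25.153 via eth2 (matched /0)


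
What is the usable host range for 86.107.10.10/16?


Network: 86.107.0.0
Broadcast: 86.107.255.255
First usable = network + 1
Last usable = broadcast - 1
Range: 86.107.0.1 to 86.107.255.254


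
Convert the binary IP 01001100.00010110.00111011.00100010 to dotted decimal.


01001100 = 76
00010110 = 22
00111011 = 59
00100010 = 34
IP: 76.22.59.34


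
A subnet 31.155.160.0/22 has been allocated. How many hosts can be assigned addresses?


Host bits = 32 - 22 = 10
Total addresses = 2^10 = 1024
Usable = total - 2 (network and broadcast)
Usable hosts: 1022


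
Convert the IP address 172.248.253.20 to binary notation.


172 = 10101100
248 = 11111000
253 = 11111101
20 = 00010100
Binary: 10101100.11111000.11111101.00010100


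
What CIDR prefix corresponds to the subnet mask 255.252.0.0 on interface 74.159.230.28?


Binary: 11111111.11111100.00000000.00000000
Count leading 1s
Prefix: /14


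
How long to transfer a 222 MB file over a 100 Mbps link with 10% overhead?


Effective throughput = 100 * (1 - 10/100) = 90 Mbps
File size in Mb = 222 * 8 = 1776 Mb
Time = 1776 / 90
Time = 19.7333 seconds


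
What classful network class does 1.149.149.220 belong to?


First octet: 1
Binary: 00000001
0xxxxxxx -> Class A (1-126)
Class A, default mask 255.0.0.0 (/8)


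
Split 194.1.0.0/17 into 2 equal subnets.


New prefix = 17 + 1 = 18
Each subnet has 16384 addresses
  194.1.0.0/18
  194.1.64.0/18
Subnets: 194.1.0.0/18, 194.1.64.0/18


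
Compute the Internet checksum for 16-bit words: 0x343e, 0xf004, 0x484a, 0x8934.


Sum all words (with carry folding):
+ 0x343e = 0x343e
+ 0xf004 = 0x2443
+ 0x484a = 0x6c8d
+ 0x8934 = 0xf5c1
One's complement: ~0xf5c1
Checksum = 0x0a3e


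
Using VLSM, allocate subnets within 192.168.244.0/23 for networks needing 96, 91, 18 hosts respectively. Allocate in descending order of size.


96 hosts -> /25 (126 usable): 192.168.244.0/25
91 hosts -> /25 (126 usable): 192.168.244.128/25
18 hosts -> /27 (30 usable): 192.168.245.0/27
Allocation: 192.168.244.0/25 (96 hosts, 126 usable); 192.168.244.128/25 (91 hosts, 126 usable); 192.168.245.0/27 (18 hosts, 30 usable)


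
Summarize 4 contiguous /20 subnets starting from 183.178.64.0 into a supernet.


Original prefix: /20
Number of subnets: 4 = 2^2
New prefix = 20 - 2 = 18
Supernet: 183.178.64.0/18


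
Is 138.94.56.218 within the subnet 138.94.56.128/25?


Subnet network: 138.94.56.128
Test IP AND mask: 138.94.56.128
Yes, 138.94.56.218 is in 138.94.56.128/25


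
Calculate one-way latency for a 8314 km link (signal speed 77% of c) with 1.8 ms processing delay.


Speed = 0.77 * 3e5 km/s = 231000 km/s
Propagation delay = 8314 / 231000 = 0.036 s = 35.9913 ms
Processing delay = 1.8 ms
Total one-way latency = 37.7913 ms


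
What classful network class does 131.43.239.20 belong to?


First octet: 131
Binary: 10000011
10xxxxxx -> Class B (128-191)
Class B, default mask 255.255.0.0 (/16)


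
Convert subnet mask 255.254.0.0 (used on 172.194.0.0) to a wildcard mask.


Subnet mask: 255.254.0.0
Wildcard = 255.255.255.255 - subnet mask
255 - 255 = 0
255 - 254 = 1
255 - 0 = 255
255 - 0 = 255
Wildcard: 0.1.255.255


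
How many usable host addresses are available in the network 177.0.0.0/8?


Host bits = 32 - 8 = 24
Total addresses = 2^24 = 16777216
Usable = total - 2 (network and broadcast)
Usable hosts: 16777214


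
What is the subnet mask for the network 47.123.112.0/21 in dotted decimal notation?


/21 means 21 network bits, 11 host bits
Binary: 11111111111111111111100000000000
Mask: 255.255.248.0


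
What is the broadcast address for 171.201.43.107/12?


Network: 171.192.0.0/12
Host bits = 20
Set all host bits to 1:
Broadcast: 171.207.255.255


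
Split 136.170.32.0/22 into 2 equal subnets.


New prefix = 22 + 1 = 23
Each subnet has 512 addresses
  136.170.32.0/23
  136.170.34.0/23
Subnets: 136.170.32.0/23, 136.170.34.0/23


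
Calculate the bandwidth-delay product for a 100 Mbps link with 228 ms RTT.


BDP = bandwidth * RTT
= 100 Mbps * 228 ms
= 100 * 1e6 * 228 / 1000 bits
= 22800000 bits
= 2850000 bytes
= 2783.2031 KB
BDP = 22800000 bits (2850000 bytes)


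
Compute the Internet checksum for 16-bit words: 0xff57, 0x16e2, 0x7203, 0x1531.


Sum all words (with carry folding):
+ 0xff57 = 0xff57
+ 0x16e2 = 0x163a
+ 0x7203 = 0x883d
+ 0x1531 = 0x9d6e
One's complement: ~0x9d6e
Checksum = 0x6291


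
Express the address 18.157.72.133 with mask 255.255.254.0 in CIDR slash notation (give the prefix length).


Binary: 11111111.11111111.11111110.00000000
Count leading 1s
Prefix: /23


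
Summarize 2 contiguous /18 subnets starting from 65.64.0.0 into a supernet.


Original prefix: /18
Number of subnets: 2 = 2^1
New prefix = 18 - 1 = 17
Supernet: 65.64.0.0/17


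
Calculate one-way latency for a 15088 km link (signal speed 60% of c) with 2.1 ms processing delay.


Speed = 0.6 * 3e5 km/s = 180000 km/s
Propagation delay = 15088 / 180000 = 0.0838 s = 83.8222 ms
Processing delay = 2.1 ms
Total one-way latency = 85.9222 ms


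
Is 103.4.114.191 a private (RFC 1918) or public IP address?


RFC 1918 private ranges:
  10.0.0.0/8 (10.0.0.0 - 10.255.255.255)
  172.16.0.0/12 (172.16.0.0 - 172.31.255.255)
  192.168.0.0/16 (192.168.0.0 - 192.168.255.255)
Public (not in any RFC 1918 range)


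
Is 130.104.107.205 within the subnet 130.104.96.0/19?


Subnet network: 130.104.96.0
Test IP AND mask: 130.104.96.0
Yes, 130.104.107.205 is in 130.104.96.0/19


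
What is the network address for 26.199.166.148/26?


IP:   00011010.11000111.10100110.10010100
Mask: 11111111.11111111.11111111.11000000
AND operation:
Net:  00011010.11000111.10100110.10000000
Network: 26.199.166.128/26


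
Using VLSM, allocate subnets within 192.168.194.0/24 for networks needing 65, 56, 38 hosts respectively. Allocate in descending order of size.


65 hosts -> /25 (126 usable): 192.168.194.0/25
56 hosts -> /26 (62 usable): 192.168.194.128/26
38 hosts -> /26 (62 usable): 192.168.194.192/26
Allocation: 192.168.194.0/25 (65 hosts, 126 usable); 192.168.194.128/26 (56 hosts, 62 usable); 192.168.194.192/26 (38 hosts, 62 usable)


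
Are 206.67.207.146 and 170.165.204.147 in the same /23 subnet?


Mask: 255.255.254.0
206.67.207.146 AND mask = 206.67.206.0
170.165.204.147 AND mask = 170.165.204.0
No, different subnets (206.67.206.0 vs 170.165.204.0)


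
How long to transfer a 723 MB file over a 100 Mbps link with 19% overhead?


Effective throughput = 100 * (1 - 19/100) = 81 Mbps
File size in Mb = 723 * 8 = 5784 Mb
Time = 5784 / 81
Time = 71.4074 seconds


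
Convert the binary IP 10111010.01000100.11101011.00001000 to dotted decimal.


10111010 = 186
01000100 = 68
11101011 = 235
00001000 = 8
IP: 186.68.235.8


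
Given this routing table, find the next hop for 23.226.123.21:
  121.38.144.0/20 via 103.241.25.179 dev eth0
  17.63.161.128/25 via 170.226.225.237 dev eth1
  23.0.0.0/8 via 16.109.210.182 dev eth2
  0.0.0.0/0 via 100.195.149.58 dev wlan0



Longest prefix match for 23.226.123.21:
  /20 121.38.144.0: no
  /25 17.63.161.128: no
  /8 23.0.0.0: MATCH
  /0 0.0.0.0: MATCH
Selected: next-hop 16.109.210.182 via eth2 (matched /8)


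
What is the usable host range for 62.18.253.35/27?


Network: 62.18.253.32
Broadcast: 62.18.253.63
First usable = network + 1
Last usable = broadcast - 1
Range: 62.18.253.33 to 62.18.253.62


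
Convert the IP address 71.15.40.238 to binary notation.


71 = 01000111
15 = 00001111
40 = 00101000
238 = 11101110
Binary: 01000111.00001111.00101000.11101110


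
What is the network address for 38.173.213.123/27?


IP:   00100110.10101101.11010101.01111011
Mask: 11111111.11111111.11111111.11100000
AND operation:
Net:  00100110.10101101.11010101.01100000
Network: 38.173.213.96/27


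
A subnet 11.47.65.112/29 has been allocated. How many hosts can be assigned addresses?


Host bits = 32 - 29 = 3
Total addresses = 2^3 = 8
Usable = total - 2 (network and broadcast)
Usable hosts: 6


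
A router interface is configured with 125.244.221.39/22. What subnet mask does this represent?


/22 means 22 network bits, 10 host bits
Binary: 11111111111111111111110000000000
Mask: 255.255.252.0


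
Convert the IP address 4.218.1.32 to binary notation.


4 = 00000100
218 = 11011010
1 = 00000001
32 = 00100000
Binary: 00000100.11011010.00000001.00100000


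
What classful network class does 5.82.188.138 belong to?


First octet: 5
Binary: 00000101
0xxxxxxx -> Class A (1-126)
Class A, default mask 255.0.0.0 (/8)


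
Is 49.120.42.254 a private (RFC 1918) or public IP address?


RFC 1918 private ranges:
  10.0.0.0/8 (10.0.0.0 - 10.255.255.255)
  172.16.0.0/12 (172.16.0.0 - 172.31.255.255)
  192.168.0.0/16 (192.168.0.0 - 192.168.255.255)
Public (not in any RFC 1918 range)


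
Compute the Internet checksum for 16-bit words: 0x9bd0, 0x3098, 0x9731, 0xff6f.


Sum all words (with carry folding):
+ 0x9bd0 = 0x9bd0
+ 0x3098 = 0xcc68
+ 0x9731 = 0x639a
+ 0xff6f = 0x630a
One's complement: ~0x630a
Checksum = 0x9cf5


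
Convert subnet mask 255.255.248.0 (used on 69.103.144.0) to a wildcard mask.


Subnet mask: 255.255.248.0
Wildcard = 255.255.255.255 - subnet mask
255 - 255 = 0
255 - 255 = 0
255 - 248 = 7
255 - 0 = 255
Wildcard: 0.0.7.255


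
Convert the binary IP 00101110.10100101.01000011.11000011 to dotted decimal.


00101110 = 46
10100101 = 165
01000011 = 67
11000011 = 195
IP: 46.165.67.195


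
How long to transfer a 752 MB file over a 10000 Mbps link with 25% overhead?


Effective throughput = 10000 * (1 - 25/100) = 7500 Mbps
File size in Mb = 752 * 8 = 6016 Mb
Time = 6016 / 7500
Time = 0.8021 seconds


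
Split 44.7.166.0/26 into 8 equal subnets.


New prefix = 26 + 3 = 29
Each subnet has 8 addresses
  44.7.166.0/29
  44.7.166.8/29
  44.7.166.16/29
  44.7.166.24/29
  44.7.166.32/29
  44.7.166.40/29
  44.7.166.48/29
  44.7.166.56/29
Subnets: 44.7.166.0/29, 44.7.166.8/29, 44.7.166.16/29, 44.7.166.24/29, 44.7.166.32/29, 44.7.166.40/29, 44.7.166.48/29, 44.7.166.56/29


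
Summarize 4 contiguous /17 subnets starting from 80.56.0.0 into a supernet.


Original prefix: /17
Number of subnets: 4 = 2^2
New prefix = 17 - 2 = 15
Supernet: 80.56.0.0/15


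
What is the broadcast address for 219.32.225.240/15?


Network: 219.32.0.0/15
Host bits = 17
Set all host bits to 1:
Broadcast: 219.33.255.255


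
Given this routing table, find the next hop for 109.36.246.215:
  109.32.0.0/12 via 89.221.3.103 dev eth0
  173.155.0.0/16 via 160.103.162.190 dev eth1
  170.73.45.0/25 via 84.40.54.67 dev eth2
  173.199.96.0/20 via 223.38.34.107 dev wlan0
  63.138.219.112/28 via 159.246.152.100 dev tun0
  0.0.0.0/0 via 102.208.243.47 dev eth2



Longest prefix match for 109.36.246.215:
  /12 109.32.0.0: MATCH
  /16 173.155.0.0: no
  /25 170.73.45.0: no
  /20 173.199.96.0: no
  /28 63.138.219.112: no
  /0 0.0.0.0: MATCH
Selected: next-hop 89.221.3.103 via eth0 (matched /12)


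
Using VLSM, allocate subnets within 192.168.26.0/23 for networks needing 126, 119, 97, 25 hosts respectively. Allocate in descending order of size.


126 hosts -> /25 (126 usable): 192.168.26.0/25
119 hosts -> /25 (126 usable): 192.168.26.128/25
97 hosts -> /25 (126 usable): 192.168.27.0/25
25 hosts -> /27 (30 usable): 192.168.27.128/27
Allocation: 192.168.26.0/25 (126 hosts, 126 usable); 192.168.26.128/25 (119 hosts, 126 usable); 192.168.27.0/25 (97 hosts, 126 usable); 192.168.27.128/27 (25 hosts, 30 usable)


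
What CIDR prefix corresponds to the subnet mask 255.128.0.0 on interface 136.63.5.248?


Binary: 11111111.10000000.00000000.00000000
Count leading 1s
Prefix: /9


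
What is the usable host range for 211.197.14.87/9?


Network: 211.128.0.0
Broadcast: 211.255.255.255
First usable = network + 1
Last usable = broadcast - 1
Range: 211.128.0.1 to 211.255.255.254


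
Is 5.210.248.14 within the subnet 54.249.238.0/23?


Subnet network: 54.249.238.0
Test IP AND mask: 5.210.248.0
No, 5.210.248.14 is not in 54.249.238.0/23


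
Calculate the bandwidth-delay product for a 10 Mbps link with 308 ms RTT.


BDP = bandwidth * RTT
= 10 Mbps * 308 ms
= 10 * 1e6 * 308 / 1000 bits
= 3080000 bits
= 385000 bytes
= 375.9766 KB
BDP = 3080000 bits (385000 bytes)


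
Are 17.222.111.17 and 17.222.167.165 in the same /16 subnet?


Mask: 255.255.0.0
17.222.111.17 AND mask = 17.222.0.0
17.222.167.165 AND mask = 17.222.0.0
Yes, same subnet (17.222.0.0)


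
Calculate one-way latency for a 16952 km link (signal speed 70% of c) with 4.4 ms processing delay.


Speed = 0.7 * 3e5 km/s = 210000 km/s
Propagation delay = 16952 / 210000 = 0.0807 s = 80.7238 ms
Processing delay = 4.4 ms
Total one-way latency = 85.1238 ms


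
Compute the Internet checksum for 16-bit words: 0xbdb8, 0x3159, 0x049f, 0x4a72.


Sum all words (with carry folding):
+ 0xbdb8 = 0xbdb8
+ 0x3159 = 0xef11
+ 0x049f = 0xf3b0
+ 0x4a72 = 0x3e23
One's complement: ~0x3e23
Checksum = 0xc1dc


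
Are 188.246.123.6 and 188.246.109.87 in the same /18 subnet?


Mask: 255.255.192.0
188.246.123.6 AND mask = 188.246.64.0
188.246.109.87 AND mask = 188.246.64.0
Yes, same subnet (188.246.64.0)


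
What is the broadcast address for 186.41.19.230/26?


Network: 186.41.19.192/26
Host bits = 6
Set all host bits to 1:
Broadcast: 186.41.19.255


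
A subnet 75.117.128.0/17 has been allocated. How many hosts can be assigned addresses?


Host bits = 32 - 17 = 15
Total addresses = 2^15 = 32768
Usable = total - 2 (network and broadcast)
Usable hosts: 32766


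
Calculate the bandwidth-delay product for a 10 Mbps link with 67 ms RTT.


BDP = bandwidth * RTT
= 10 Mbps * 67 ms
= 10 * 1e6 * 67 / 1000 bits
= 670000 bits
= 83750 bytes
= 81.7871 KB
BDP = 670000 bits (83750 bytes)


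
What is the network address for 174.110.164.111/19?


IP:   10101110.01101110.10100100.01101111
Mask: 11111111.11111111.11100000.00000000
AND operation:
Net:  10101110.01101110.10100000.00000000
Network: 174.110.160.0/19


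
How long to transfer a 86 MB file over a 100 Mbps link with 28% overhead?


Effective throughput = 100 * (1 - 28/100) = 72 Mbps
File size in Mb = 86 * 8 = 688 Mb
Time = 688 / 72
Time = 9.5556 seconds


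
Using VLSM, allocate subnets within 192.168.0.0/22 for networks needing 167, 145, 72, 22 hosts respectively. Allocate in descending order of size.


167 hosts -> /24 (254 usable): 192.168.0.0/24
145 hosts -> /24 (254 usable): 192.168.1.0/24
72 hosts -> /25 (126 usable): 192.168.2.0/25
22 hosts -> /27 (30 usable): 192.168.2.128/27
Allocation: 192.168.0.0/24 (167 hosts, 254 usable); 192.168.1.0/24 (145 hosts, 254 usable); 192.168.2.0/25 (72 hosts, 126 usable); 192.168.2.128/27 (22 hosts, 30 usable)


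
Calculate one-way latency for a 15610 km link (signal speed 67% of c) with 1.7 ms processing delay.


Speed = 0.67 * 3e5 km/s = 201000 km/s
Propagation delay = 15610 / 201000 = 0.0777 s = 77.6617 ms
Processing delay = 1.7 ms
Total one-way latency = 79.3617 ms


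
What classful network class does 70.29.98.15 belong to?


First octet: 70
Binary: 01000110
0xxxxxxx -> Class A (1-126)
Class A, default mask 255.0.0.0 (/8)


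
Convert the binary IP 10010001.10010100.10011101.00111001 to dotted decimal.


10010001 = 145
10010100 = 148
10011101 = 157
00111001 = 57
IP: 145.148.157.57
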